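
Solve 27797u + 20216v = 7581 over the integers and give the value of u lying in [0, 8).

Reduce mod 20216: 27797u ≡ 7581 (mod 20216). With g = gcd(27797, 20216) = 2527 dividing 7581, divide through: 11u ≡ 3 (mod 8).
Since gcd(11, 8) = 1, u ≡ 3·(11)⁻¹ ≡ 1 (mod 8). Smallest non-negative: 1.

1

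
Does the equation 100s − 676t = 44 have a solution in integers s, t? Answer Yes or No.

Yes

gcd(100, 676): 676 = 6·100 + 76; 100 = 1·76 + 24; 76 = 3·24 + 4; 24 = 6·4 + 0 → 4
4 divides 44, so a solution exists.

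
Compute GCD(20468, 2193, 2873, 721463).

gcd(20468, 2193): 20468 = 9·2193 + 731; 2193 = 3·731 + 0 → 731
gcd(731, 2873): 2873 = 3·731 + 680; 731 = 1·680 + 51; 680 = 13·51 + 17; 51 = 3·17 + 0 → 17
gcd(17, 721463): 721463 = 42439·17 + 0 → 17

17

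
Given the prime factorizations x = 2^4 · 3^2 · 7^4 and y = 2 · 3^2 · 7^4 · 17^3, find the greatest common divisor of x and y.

43218

min exponent per shared prime: 2 · 3^2 · 7^4 = 43218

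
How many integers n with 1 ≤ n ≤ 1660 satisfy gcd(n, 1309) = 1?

1217

1309 = 7·11·17. Inclusion–exclusion on these primes:
1660 − ⌊1660/7⌋ − ⌊1660/11⌋ − ⌊1660/17⌋ + ⌊1660/77⌋ + ⌊1660/119⌋ + ⌊1660/187⌋ − ⌊1660/1309⌋ = 1217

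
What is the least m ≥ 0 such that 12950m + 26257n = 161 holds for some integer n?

3603

gcd(12950, 26257) = 7 (Euclid: 26257 = 2·12950 + 357; 12950 = 36·357 + 98; 357 = 3·98 + 63; 98 = 1·63 + 35; 63 = 1·35 + 28; 35 = 1·28 + 7; 28 = 4·7 + 0), and 7 | 161.
Extended Euclid: 12950·(809) + 26257·(-399) = 7. Scale by 23: m₀ = 18607.
General solution m = m₀ + 3751t; reducing mod 3751 gives m = 3603 (and n = -1777).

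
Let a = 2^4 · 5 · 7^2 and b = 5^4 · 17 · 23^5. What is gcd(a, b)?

5

min exponent per shared prime: 5 = 5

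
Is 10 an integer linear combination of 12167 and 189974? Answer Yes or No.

gcd(12167, 189974): 189974 = 15·12167 + 7469; 12167 = 1·7469 + 4698; 7469 = 1·4698 + 2771; 4698 = 1·2771 + 1927; 2771 = 1·1927 + 844; 1927 = 2·844 + 239; 844 = 3·239 + 127; 239 = 1·127 + 112; 127 = 1·112 + 15; 112 = 7·15 + 7; 15 = 2·7 + 1; 7 = 7·1 + 0 → 1
1 divides 10, so a solution exists.

Yes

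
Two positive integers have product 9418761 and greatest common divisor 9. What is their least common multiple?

For any two positive integers, gcd × lcm equals their product. Hence lcm = 9418761 / 9 = 1046529.

1046529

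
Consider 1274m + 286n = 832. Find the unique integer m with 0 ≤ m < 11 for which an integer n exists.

Reduce mod 286: 1274m ≡ 832 (mod 286). With g = gcd(1274, 286) = 26 dividing 832, divide through: 49m ≡ 32 (mod 11).
Since gcd(49, 11) = 1, m ≡ 32·(49)⁻¹ ≡ 2 (mod 11). Smallest non-negative: 2.

2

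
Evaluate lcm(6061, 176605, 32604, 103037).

1044795180

6061 = 11 · 19 · 29; 176605 = 5 · 11 · 13² · 19; 32604 = 2² · 3 · 11 · 13 · 19; 103037 = 11 · 17 · 19 · 29
lcm takes max exponent of each prime: 2² · 3 · 5 · 11 · 13² · 17 · 19 · 29 = 1044795180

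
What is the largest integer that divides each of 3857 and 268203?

1

3857 = 7 · 19 · 29
268203 = 3 · 13² · 23²
Common: 1 = 1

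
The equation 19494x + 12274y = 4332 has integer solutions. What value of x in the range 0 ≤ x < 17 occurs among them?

gcd(19494, 12274) = 722 (Euclid: 19494 = 1·12274 + 7220; 12274 = 1·7220 + 5054; 7220 = 1·5054 + 2166; 5054 = 2·2166 + 722; 2166 = 3·722 + 0), and 722 | 4332.
Extended Euclid: 19494·(-5) + 12274·(8) = 722. Scale by 6: x₀ = -30.
General solution x = x₀ + 17t; reducing mod 17 gives x = 4 (and y = -6).

4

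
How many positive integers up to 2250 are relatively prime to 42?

42 = 2·3·7. Inclusion–exclusion on these primes:
2250 − ⌊2250/2⌋ − ⌊2250/3⌋ − ⌊2250/7⌋ + ⌊2250/6⌋ + ⌊2250/14⌋ + ⌊2250/21⌋ − ⌊2250/42⌋ = 643

643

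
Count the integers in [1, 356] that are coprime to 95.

270

Prime factors of 95: 5, 19. Count integers ≤ 356 divisible by none of them.
By inclusion–exclusion: 356 − ⌊356/5⌋ − ⌊356/19⌋ + ⌊356/95⌋ = 270.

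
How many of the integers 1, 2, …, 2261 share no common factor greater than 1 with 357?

357 = 3·7·17. Inclusion–exclusion on these primes:
2261 − ⌊2261/3⌋ − ⌊2261/7⌋ − ⌊2261/17⌋ + ⌊2261/21⌋ + ⌊2261/51⌋ + ⌊2261/119⌋ − ⌊2261/357⌋ = 1216

1216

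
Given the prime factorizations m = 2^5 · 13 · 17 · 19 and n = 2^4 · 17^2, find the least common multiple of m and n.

max exponent per prime: 2^5 · 13 · 17^2 · 19 = 2284256

2284256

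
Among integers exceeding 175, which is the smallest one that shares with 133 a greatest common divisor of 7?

Multiples of 7 above 175: 7·26, 7·27, … . Need the cofactor coprime to 133/7 = 19.
Checking s = 26, 27, … the first with gcd(s, 19) = 1 is s = 26, giving 182.

182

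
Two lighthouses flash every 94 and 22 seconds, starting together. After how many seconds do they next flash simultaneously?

gcd first: 94 = 4·22 + 6; 22 = 3·6 + 4; 6 = 1·4 + 2; 4 = 2·2 + 0 → gcd = 2
lcm = 94·22/gcd = 2068/2 = 1034

1034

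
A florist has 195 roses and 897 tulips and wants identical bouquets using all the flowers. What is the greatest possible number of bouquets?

195 = 3 · 5 · 13
897 = 3 · 13 · 23
Common: 3 · 13 = 39

39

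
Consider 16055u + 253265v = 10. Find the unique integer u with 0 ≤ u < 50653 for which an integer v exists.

45889

Reduce mod 253265: 16055u ≡ 10 (mod 253265). With g = gcd(16055, 253265) = 5 dividing 10, divide through: 3211u ≡ 2 (mod 50653).
Since gcd(3211, 50653) = 1, u ≡ 2·(3211)⁻¹ ≡ 45889 (mod 50653). Smallest non-negative: 45889.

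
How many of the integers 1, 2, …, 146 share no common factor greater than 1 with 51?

92

Prime factors of 51: 3, 17. Count integers ≤ 146 divisible by none of them.
By inclusion–exclusion: 146 − ⌊146/3⌋ − ⌊146/17⌋ + ⌊146/51⌋ = 92.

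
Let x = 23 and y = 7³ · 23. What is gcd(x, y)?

23

min exponent per shared prime: 23 = 23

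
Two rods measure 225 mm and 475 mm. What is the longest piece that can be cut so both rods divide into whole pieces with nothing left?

Euclid: 475 = 2·225 + 25; 225 = 9·25 + 0. Last nonzero remainder: 25.

25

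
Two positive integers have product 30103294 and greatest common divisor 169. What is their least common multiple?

178126

For any two positive integers, gcd × lcm equals their product. Hence lcm = 30103294 / 169 = 178126.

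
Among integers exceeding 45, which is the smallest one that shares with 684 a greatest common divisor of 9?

gcd(a, 684) = 9 forces 9 | a; write a = 9s. Then gcd(9s, 9·76) = 9·gcd(s, 76), so need gcd(s, 76) = 1.
9s > 45 gives s ≥ 6. The least s ≥ 6 coprime to 76 is 7, so a = 9·7 = 63.

63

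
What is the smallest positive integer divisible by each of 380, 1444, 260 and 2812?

3472820

380 = 2² · 5 · 19; 1444 = 2² · 19²; 260 = 2² · 5 · 13; 2812 = 2² · 19 · 37
lcm takes max exponent of each prime: 2² · 5 · 13 · 19² · 37 = 3472820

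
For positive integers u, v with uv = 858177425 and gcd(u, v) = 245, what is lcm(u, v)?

For any two positive integers, gcd × lcm equals their product. Hence lcm = 858177425 / 245 = 3502765.

3502765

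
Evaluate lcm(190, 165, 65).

81510

190 = 2 · 5 · 19; 165 = 3 · 5 · 11; 65 = 5 · 13
lcm takes max exponent of each prime: 2 · 3 · 5 · 11 · 13 · 19 = 81510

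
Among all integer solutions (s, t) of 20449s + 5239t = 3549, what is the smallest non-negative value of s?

24

Reduce mod 5239: 20449s ≡ 3549 (mod 5239). With g = gcd(20449, 5239) = 169 dividing 3549, divide through: 121s ≡ 21 (mod 31).
Since gcd(121, 31) = 1, s ≡ 21·(121)⁻¹ ≡ 24 (mod 31). Smallest non-negative: 24.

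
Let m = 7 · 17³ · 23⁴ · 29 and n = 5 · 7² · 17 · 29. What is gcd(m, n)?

3451

min exponent per shared prime: 7 · 17 · 29 = 3451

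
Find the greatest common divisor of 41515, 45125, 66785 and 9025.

1805

gcd(41515, 45125): 45125 = 1·41515 + 3610; 41515 = 11·3610 + 1805; 3610 = 2·1805 + 0 → 1805
gcd(1805, 66785): 66785 = 37·1805 + 0 → 1805
gcd(1805, 9025): 9025 = 5·1805 + 0 → 1805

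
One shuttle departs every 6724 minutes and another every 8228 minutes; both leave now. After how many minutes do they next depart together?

6724 = 2² · 41²; 8228 = 2² · 11² · 17
max exponents: 2² · 11² · 17 · 41² = 13831268

13831268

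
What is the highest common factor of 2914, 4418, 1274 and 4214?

2914 = 2 · 31 · 47; 4418 = 2 · 47²; 1274 = 2 · 7² · 13; 4214 = 2 · 7² · 43
gcd takes min exponent of each prime: 2 = 2

2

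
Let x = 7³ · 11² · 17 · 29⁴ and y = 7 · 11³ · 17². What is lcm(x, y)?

max exponent per prime: 7³ · 11³ · 17² · 29⁴ = 93317266747397

93317266747397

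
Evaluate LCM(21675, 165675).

47880075

gcd first: 165675 = 7·21675 + 13950; 21675 = 1·13950 + 7725; 13950 = 1·7725 + 6225; 7725 = 1·6225 + 1500; 6225 = 4·1500 + 225; 1500 = 6·225 + 150; 225 = 1·150 + 75; 150 = 2·75 + 0 → gcd = 75
lcm = 21675·165675/gcd = 3591005625/75 = 47880075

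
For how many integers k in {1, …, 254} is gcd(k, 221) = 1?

221 = 13·17. Inclusion–exclusion on these primes:
254 − ⌊254/13⌋ − ⌊254/17⌋ + ⌊254/221⌋ = 222

222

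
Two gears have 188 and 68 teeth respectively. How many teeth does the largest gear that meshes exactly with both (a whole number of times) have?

Euclid: 188 = 2·68 + 52; 68 = 1·52 + 16; 52 = 3·16 + 4; 16 = 4·4 + 0. Last nonzero remainder: 4.

4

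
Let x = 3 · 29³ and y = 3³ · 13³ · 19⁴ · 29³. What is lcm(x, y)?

188539442510211

max exponent per prime: 3³ · 13³ · 19⁴ · 29³ = 188539442510211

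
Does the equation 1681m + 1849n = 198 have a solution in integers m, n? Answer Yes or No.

By Bézout, 1681m + 1849n = 198 has integer solutions iff gcd(1681, 1849) | 198.
Euclid: 1849 = 1·1681 + 168; 1681 = 10·168 + 1; 168 = 168·1 + 0. gcd = 1; 198 mod 1 = 0. Yes.

Yes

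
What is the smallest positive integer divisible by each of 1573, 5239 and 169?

1573 = 11² · 13; 5239 = 13² · 31; 169 = 13²
lcm takes max exponent of each prime: 11² · 13² · 31 = 633919

633919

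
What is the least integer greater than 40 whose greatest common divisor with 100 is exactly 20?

gcd(a, 100) = 20 forces 20 | a; write a = 20s. Then gcd(20s, 20·5) = 20·gcd(s, 5), so need gcd(s, 5) = 1.
20s > 40 gives s ≥ 3. The least s ≥ 3 coprime to 5 is 3, so a = 20·3 = 60.

60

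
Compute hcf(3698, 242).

2

3698 = 2 · 43²
242 = 2 · 11²
Common: 2 = 2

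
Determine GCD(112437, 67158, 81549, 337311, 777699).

gcd(112437, 67158): 112437 = 1·67158 + 45279; 67158 = 1·45279 + 21879; 45279 = 2·21879 + 1521; 21879 = 14·1521 + 585; 1521 = 2·585 + 351; 585 = 1·351 + 234; 351 = 1·234 + 117; 234 = 2·117 + 0 → 117
gcd(117, 81549): 81549 = 697·117 + 0 → 117
gcd(117, 337311): 337311 = 2883·117 + 0 → 117
gcd(117, 777699): 777699 = 6647·117 + 0 → 117

117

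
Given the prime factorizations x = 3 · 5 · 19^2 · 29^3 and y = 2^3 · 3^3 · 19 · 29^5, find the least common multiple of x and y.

max exponent per prime: 2^3 · 3^3 · 5 · 19^2 · 29^5 = 7996886772120

7996886772120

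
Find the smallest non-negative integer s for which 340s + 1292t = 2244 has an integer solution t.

18

Euclid: 1292 = 3·340 + 272; 340 = 1·272 + 68; 272 = 4·68 + 0 → gcd = 68; 2244 = 68·33.
Back-substitution yields 340·(4) + 1292·(-1) = 68, so one solution is s = 4·33 = 132, t = -1·33 = -33.
Solutions in s differ by 1292/68 = 19; the one in [0, 19) is 132 mod 19 = 18.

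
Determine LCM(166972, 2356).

5176132

gcd first: 166972 = 70·2356 + 2052; 2356 = 1·2052 + 304; 2052 = 6·304 + 228; 304 = 1·228 + 76; 228 = 3·76 + 0 → gcd = 76
lcm = 166972·2356/gcd = 393386032/76 = 5176132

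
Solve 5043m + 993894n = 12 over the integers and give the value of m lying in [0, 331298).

Reduce mod 993894: 5043m ≡ 12 (mod 993894). With g = gcd(5043, 993894) = 3 dividing 12, divide through: 1681m ≡ 4 (mod 331298).
Since gcd(1681, 331298) = 1, m ≡ 4·(1681)⁻¹ ≡ 270202 (mod 331298). Smallest non-negative: 270202.

270202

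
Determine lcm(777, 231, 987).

777 = 3 · 7 · 37; 231 = 3 · 7 · 11; 987 = 3 · 7 · 47
lcm takes max exponent of each prime: 3 · 7 · 11 · 37 · 47 = 401709

401709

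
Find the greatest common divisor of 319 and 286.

11

Euclid: 319 = 1·286 + 33; 286 = 8·33 + 22; 33 = 1·22 + 11; 22 = 2·11 + 0. Last nonzero remainder: 11.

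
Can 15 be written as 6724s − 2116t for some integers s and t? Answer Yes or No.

No

gcd(6724, 2116): 6724 = 3·2116 + 376; 2116 = 5·376 + 236; 376 = 1·236 + 140; 236 = 1·140 + 96; 140 = 1·96 + 44; 96 = 2·44 + 8; 44 = 5·8 + 4; 8 = 2·4 + 0 → 4
4 does not divide 15, so a solution does not exist.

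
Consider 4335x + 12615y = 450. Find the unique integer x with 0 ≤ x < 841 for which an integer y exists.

gcd(4335, 12615) = 15 (Euclid: 12615 = 2·4335 + 3945; 4335 = 1·3945 + 390; 3945 = 10·390 + 45; 390 = 8·45 + 30; 45 = 1·30 + 15; 30 = 2·15 + 0), and 15 | 450.
Extended Euclid: 4335·(-291) + 12615·(100) = 15. Scale by 30: x₀ = -8730.
General solution x = x₀ + 841t; reducing mod 841 gives x = 521 (and y = -179).

521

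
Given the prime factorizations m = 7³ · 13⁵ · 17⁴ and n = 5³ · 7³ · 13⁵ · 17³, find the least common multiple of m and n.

max exponent per prime: 5³ · 7³ · 13⁵ · 17⁴ = 1329586448747375

1329586448747375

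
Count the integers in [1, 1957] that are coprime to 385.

1220

Prime factors of 385: 5, 7, 11. Count integers ≤ 1957 divisible by none of them.
By inclusion–exclusion: 1957 − ⌊1957/5⌋ − ⌊1957/7⌋ − ⌊1957/11⌋ + ⌊1957/35⌋ + ⌊1957/55⌋ + ⌊1957/77⌋ − ⌊1957/385⌋ = 1220.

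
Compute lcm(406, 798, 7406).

406 = 2 · 7 · 29; 798 = 2 · 3 · 7 · 19; 7406 = 2 · 7 · 23²
lcm takes max exponent of each prime: 2 · 3 · 7 · 19 · 23² · 29 = 12242118

12242118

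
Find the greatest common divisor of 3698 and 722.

2

Euclid: 3698 = 5·722 + 88; 722 = 8·88 + 18; 88 = 4·18 + 16; 18 = 1·16 + 2; 16 = 8·2 + 0. Last nonzero remainder: 2.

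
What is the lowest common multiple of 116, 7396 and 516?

643452

116 = 2² · 29; 7396 = 2² · 43²; 516 = 2² · 3 · 43
lcm takes max exponent of each prime: 2² · 3 · 29 · 43² = 643452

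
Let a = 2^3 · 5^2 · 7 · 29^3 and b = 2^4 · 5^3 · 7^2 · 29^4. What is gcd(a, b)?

min exponent per shared prime: 2^3 · 5^2 · 7 · 29^3 = 34144600

34144600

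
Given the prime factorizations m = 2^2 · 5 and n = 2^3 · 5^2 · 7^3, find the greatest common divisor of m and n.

min exponent per shared prime: 2^2 · 5 = 20

20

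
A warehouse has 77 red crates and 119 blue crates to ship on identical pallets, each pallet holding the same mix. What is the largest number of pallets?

Euclid: 119 = 1·77 + 42; 77 = 1·42 + 35; 42 = 1·35 + 7; 35 = 5·7 + 0. Last nonzero remainder: 7.

7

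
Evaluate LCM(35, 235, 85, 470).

55930

lcm(35, 235) = 35·235/gcd = 8225/5 = 1645
lcm(1645, 85) = 1645·85/gcd = 139825/5 = 27965
lcm(27965, 470) = 27965·470/gcd = 13143550/235 = 55930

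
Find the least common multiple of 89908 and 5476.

123084052

89908 = 2² · 7 · 13² · 19; 5476 = 2² · 37²
max exponents: 2² · 7 · 13² · 19 · 37² = 123084052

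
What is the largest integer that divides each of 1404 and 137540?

52

Euclid: 137540 = 97·1404 + 1352; 1404 = 1·1352 + 52; 1352 = 26·52 + 0. Last nonzero remainder: 52.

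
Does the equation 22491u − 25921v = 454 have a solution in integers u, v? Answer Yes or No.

No

By Bézout, 22491u − 25921v = 454 has integer solutions iff gcd(22491, 25921) | 454.
Euclid: 25921 = 1·22491 + 3430; 22491 = 6·3430 + 1911; 3430 = 1·1911 + 1519; 1911 = 1·1519 + 392; 1519 = 3·392 + 343; 392 = 1·343 + 49; 343 = 7·49 + 0. gcd = 49; 454 mod 49 = 13. No.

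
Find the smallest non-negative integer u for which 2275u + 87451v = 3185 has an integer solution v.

578

Euclid: 87451 = 38·2275 + 1001; 2275 = 2·1001 + 273; 1001 = 3·273 + 182; 273 = 1·182 + 91; 182 = 2·91 + 0 → gcd = 91; 3185 = 91·35.
Back-substitution yields 2275·(346) + 87451·(-9) = 91, so one solution is u = 346·35 = 12110, v = -9·35 = -315.
Solutions in u differ by 87451/91 = 961; the one in [0, 961) is 12110 mod 961 = 578.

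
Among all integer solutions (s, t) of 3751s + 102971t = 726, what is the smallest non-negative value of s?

110

Euclid: 102971 = 27·3751 + 1694; 3751 = 2·1694 + 363; 1694 = 4·363 + 242; 363 = 1·242 + 121; 242 = 2·121 + 0 → gcd = 121; 726 = 121·6.
Back-substitution yields 3751·(302) + 102971·(-11) = 121, so one solution is s = 302·6 = 1812, t = -11·6 = -66.
Solutions in s differ by 102971/121 = 851; the one in [0, 851) is 1812 mod 851 = 110.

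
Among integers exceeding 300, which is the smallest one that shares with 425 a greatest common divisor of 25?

425 = 25·17. Any a with gcd(a, 425) = 25 is a multiple of 25, say 25s, with s coprime to 17.
Need s > 300/25, so s ≥ 13. First s ≥ 13 with gcd(s, 17) = 1 is s = 13. Thus a = 25·13 = 325.

325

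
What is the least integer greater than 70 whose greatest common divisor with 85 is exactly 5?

Multiples of 5 above 70: 5·15, 5·16, … . Need the cofactor coprime to 85/5 = 17.
Checking s = 15, 16, … the first with gcd(s, 17) = 1 is s = 15, giving 75.

75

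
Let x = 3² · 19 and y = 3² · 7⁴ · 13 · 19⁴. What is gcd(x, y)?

min exponent per shared prime: 3² · 19 = 171

171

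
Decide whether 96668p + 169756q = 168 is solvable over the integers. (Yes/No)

By Bézout, 96668p + 169756q = 168 has integer solutions iff gcd(96668, 169756) | 168.
Euclid: 169756 = 1·96668 + 73088; 96668 = 1·73088 + 23580; 73088 = 3·23580 + 2348; 23580 = 10·2348 + 100; 2348 = 23·100 + 48; 100 = 2·48 + 4; 48 = 12·4 + 0. gcd = 4; 168 mod 4 = 0. Yes.

Yes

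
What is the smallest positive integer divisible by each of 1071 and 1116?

1071 = 3² · 7 · 17; 1116 = 2² · 3² · 31
max exponents: 2² · 3² · 7 · 17 · 31 = 132804

132804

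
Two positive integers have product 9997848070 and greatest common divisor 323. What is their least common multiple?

30953090

For any two positive integers, gcd × lcm equals their product. Hence lcm = 9997848070 / 323 = 30953090.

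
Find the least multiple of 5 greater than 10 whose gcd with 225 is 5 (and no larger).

20

gcd(x, 225) = 5 forces 5 | x; write x = 5s. Then gcd(5s, 5·45) = 5·gcd(s, 45), so need gcd(s, 45) = 1.
5s > 10 gives s ≥ 3. The least s ≥ 3 coprime to 45 is 4, so x = 5·4 = 20.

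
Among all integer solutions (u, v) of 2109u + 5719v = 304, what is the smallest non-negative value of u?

152

gcd(2109, 5719) = 19 (Euclid: 5719 = 2·2109 + 1501; 2109 = 1·1501 + 608; 1501 = 2·608 + 285; 608 = 2·285 + 38; 285 = 7·38 + 19; 38 = 2·19 + 0), and 19 | 304.
Extended Euclid: 2109·(-141) + 5719·(52) = 19. Scale by 16: u₀ = -2256.
General solution u = u₀ + 301t; reducing mod 301 gives u = 152 (and v = -56).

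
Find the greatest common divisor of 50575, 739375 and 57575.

50575 = 5² · 7 · 17²; 739375 = 5⁴ · 7 · 13²; 57575 = 5² · 7² · 47
gcd takes min exponent of each prime: 5² · 7 = 175

175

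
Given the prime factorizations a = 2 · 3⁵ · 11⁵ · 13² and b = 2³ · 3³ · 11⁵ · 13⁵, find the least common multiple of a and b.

116245579785192

max exponent per prime: 2³ · 3⁵ · 11⁵ · 13⁵ = 116245579785192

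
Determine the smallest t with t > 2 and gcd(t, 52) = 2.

6

Multiples of 2 above 2: 2·2, 2·3, … . Need the cofactor coprime to 52/2 = 26.
Checking s = 2, 3, … the first with gcd(s, 26) = 1 is s = 3, giving 6.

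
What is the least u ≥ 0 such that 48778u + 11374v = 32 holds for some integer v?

Reduce mod 11374: 48778u ≡ 32 (mod 11374). With g = gcd(48778, 11374) = 2 dividing 32, divide through: 24389u ≡ 16 (mod 5687).
Since gcd(24389, 5687) = 1, u ≡ 16·(24389)⁻¹ ≡ 2769 (mod 5687). Smallest non-negative: 2769.

2769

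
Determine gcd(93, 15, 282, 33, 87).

gcd(93, 15): 93 = 6·15 + 3; 15 = 5·3 + 0 → 3
gcd(3, 282): 282 = 94·3 + 0 → 3
gcd(3, 33): 33 = 11·3 + 0 → 3
gcd(3, 87): 87 = 29·3 + 0 → 3

3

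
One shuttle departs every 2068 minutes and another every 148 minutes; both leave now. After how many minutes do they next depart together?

76516

gcd first: 2068 = 13·148 + 144; 148 = 1·144 + 4; 144 = 36·4 + 0 → gcd = 4
lcm = 2068·148/gcd = 306064/4 = 76516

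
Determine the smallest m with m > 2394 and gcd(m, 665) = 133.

665 = 133·5. Any m with gcd(m, 665) = 133 is a multiple of 133, say 133s, with s coprime to 5.
Need s > 2394/133, so s ≥ 19. First s ≥ 19 with gcd(s, 5) = 1 is s = 19. Thus m = 133·19 = 2527.

2527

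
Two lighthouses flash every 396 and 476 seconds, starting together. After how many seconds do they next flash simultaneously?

gcd first: 476 = 1·396 + 80; 396 = 4·80 + 76; 80 = 1·76 + 4; 76 = 19·4 + 0 → gcd = 4
lcm = 396·476/gcd = 188496/4 = 47124

47124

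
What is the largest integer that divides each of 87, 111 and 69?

gcd(87, 111): 111 = 1·87 + 24; 87 = 3·24 + 15; 24 = 1·15 + 9; 15 = 1·9 + 6; 9 = 1·6 + 3; 6 = 2·3 + 0 → 3
gcd(3, 69): 69 = 23·3 + 0 → 3

3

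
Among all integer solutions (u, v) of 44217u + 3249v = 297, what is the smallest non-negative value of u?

307

Euclid: 44217 = 13·3249 + 1980; 3249 = 1·1980 + 1269; 1980 = 1·1269 + 711; 1269 = 1·711 + 558; 711 = 1·558 + 153; 558 = 3·153 + 99; 153 = 1·99 + 54; 99 = 1·54 + 45; 54 = 1·45 + 9; 45 = 5·9 + 0 → gcd = 9; 297 = 9·33.
Back-substitution yields 44217·(64) + 3249·(-871) = 9, so one solution is u = 64·33 = 2112, v = -871·33 = -28743.
Solutions in u differ by 3249/9 = 361; the one in [0, 361) is 2112 mod 361 = 307.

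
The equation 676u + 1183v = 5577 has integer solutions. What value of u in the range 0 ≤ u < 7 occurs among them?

3

gcd(676, 1183) = 169 (Euclid: 1183 = 1·676 + 507; 676 = 1·507 + 169; 507 = 3·169 + 0), and 169 | 5577.
Extended Euclid: 676·(2) + 1183·(-1) = 169. Scale by 33: u₀ = 66.
General solution u = u₀ + 7t; reducing mod 7 gives u = 3 (and v = 3).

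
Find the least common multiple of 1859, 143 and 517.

lcm(1859, 143) = 1859·143/gcd = 265837/143 = 1859
lcm(1859, 517) = 1859·517/gcd = 961103/11 = 87373

87373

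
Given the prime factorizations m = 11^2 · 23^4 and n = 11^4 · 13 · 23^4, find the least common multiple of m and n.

max exponent per prime: 11^4 · 13 · 23^4 = 53262977053

53262977053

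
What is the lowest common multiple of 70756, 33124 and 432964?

70756 = 2² · 7² · 19²; 33124 = 2² · 7² · 13²; 432964 = 2² · 7² · 47²
lcm takes max exponent of each prime: 2² · 7² · 13² · 19² · 47² = 26414700676

26414700676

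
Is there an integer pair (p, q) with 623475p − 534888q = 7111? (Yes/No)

No

By Bézout, 623475p − 534888q = 7111 has integer solutions iff gcd(623475, 534888) | 7111.
Euclid: 623475 = 1·534888 + 88587; 534888 = 6·88587 + 3366; 88587 = 26·3366 + 1071; 3366 = 3·1071 + 153; 1071 = 7·153 + 0. gcd = 153; 7111 mod 153 = 73. No.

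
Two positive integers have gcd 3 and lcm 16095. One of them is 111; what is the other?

435

a·b = gcd·lcm = 3·16095 = 48285, so b = 48285/111 = 435.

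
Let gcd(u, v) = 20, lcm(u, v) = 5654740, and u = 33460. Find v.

3380

u·v = gcd·lcm = 20·5654740 = 113094800, so v = 113094800/33460 = 3380.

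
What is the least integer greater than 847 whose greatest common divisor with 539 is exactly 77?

539 = 77·7. Any a with gcd(a, 539) = 77 is a multiple of 77, say 77s, with s coprime to 7.
Need s > 847/77, so s ≥ 12. First s ≥ 12 with gcd(s, 7) = 1 is s = 12. Thus a = 77·12 = 924.

924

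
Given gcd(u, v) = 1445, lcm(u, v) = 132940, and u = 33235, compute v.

Using uv = gcd(u,v)·lcm(u,v) = 1445·132940 = 192098300, we get v = 192098300/33235 = 5780.

5780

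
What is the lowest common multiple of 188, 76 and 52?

188 = 2² · 47; 76 = 2² · 19; 52 = 2² · 13
lcm takes max exponent of each prime: 2² · 13 · 19 · 47 = 46436

46436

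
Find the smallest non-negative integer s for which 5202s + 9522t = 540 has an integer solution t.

Euclid: 9522 = 1·5202 + 4320; 5202 = 1·4320 + 882; 4320 = 4·882 + 792; 882 = 1·792 + 90; 792 = 8·90 + 72; 90 = 1·72 + 18; 72 = 4·18 + 0 → gcd = 18; 540 = 18·30.
Back-substitution yields 5202·(108) + 9522·(-59) = 18, so one solution is s = 108·30 = 3240, t = -59·30 = -1770.
Solutions in s differ by 9522/18 = 529; the one in [0, 529) is 3240 mod 529 = 66.

66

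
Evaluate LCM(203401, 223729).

203401 = 11² · 41²; 223729 = 11² · 43²
max exponents: 11² · 41² · 43² = 376088449

376088449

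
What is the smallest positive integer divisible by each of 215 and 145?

6235

215 = 5 · 43; 145 = 5 · 29
max exponents: 5 · 29 · 43 = 6235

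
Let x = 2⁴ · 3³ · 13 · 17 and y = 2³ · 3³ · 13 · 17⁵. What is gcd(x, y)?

47736

min exponent per shared prime: 2³ · 3³ · 13 · 17 = 47736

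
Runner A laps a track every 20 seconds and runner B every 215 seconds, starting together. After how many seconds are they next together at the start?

860

20 = 2² · 5; 215 = 5 · 43
max exponents: 2² · 5 · 43 = 860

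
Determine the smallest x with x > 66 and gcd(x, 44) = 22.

110

Multiples of 22 above 66: 22·4, 22·5, … . Need the cofactor coprime to 44/22 = 2.
Checking s = 4, 5, … the first with gcd(s, 2) = 1 is s = 5, giving 110.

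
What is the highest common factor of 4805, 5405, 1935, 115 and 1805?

5

4805 = 5 · 31²; 5405 = 5 · 23 · 47; 1935 = 3² · 5 · 43; 115 = 5 · 23; 1805 = 5 · 19²
gcd takes min exponent of each prime: 5 = 5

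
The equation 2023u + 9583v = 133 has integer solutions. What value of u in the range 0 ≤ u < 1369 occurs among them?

1028

Reduce mod 9583: 2023u ≡ 133 (mod 9583). With g = gcd(2023, 9583) = 7 dividing 133, divide through: 289u ≡ 19 (mod 1369).
Since gcd(289, 1369) = 1, u ≡ 19·(289)⁻¹ ≡ 1028 (mod 1369). Smallest non-negative: 1028.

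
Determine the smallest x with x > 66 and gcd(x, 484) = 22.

110

gcd(x, 484) = 22 forces 22 | x; write x = 22s. Then gcd(22s, 22·22) = 22·gcd(s, 22), so need gcd(s, 22) = 1.
22s > 66 gives s ≥ 4. The least s ≥ 4 coprime to 22 is 5, so x = 22·5 = 110.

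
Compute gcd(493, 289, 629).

493 = 17 · 29; 289 = 17²; 629 = 17 · 37
gcd takes min exponent of each prime: 17 = 17

17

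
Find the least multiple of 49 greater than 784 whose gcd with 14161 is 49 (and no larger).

14161 = 49·289. Any a with gcd(a, 14161) = 49 is a multiple of 49, say 49s, with s coprime to 289.
Need s > 784/49, so s ≥ 17. First s ≥ 17 with gcd(s, 289) = 1 is s = 18. Thus a = 49·18 = 882.

882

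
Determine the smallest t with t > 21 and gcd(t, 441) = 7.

gcd(t, 441) = 7 forces 7 | t; write t = 7s. Then gcd(7s, 7·63) = 7·gcd(s, 63), so need gcd(s, 63) = 1.
7s > 21 gives s ≥ 4. The least s ≥ 4 coprime to 63 is 4, so t = 7·4 = 28.

28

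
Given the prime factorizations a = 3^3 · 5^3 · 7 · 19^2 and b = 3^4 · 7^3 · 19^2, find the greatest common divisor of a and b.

min exponent per shared prime: 3^3 · 7 · 19^2 = 68229

68229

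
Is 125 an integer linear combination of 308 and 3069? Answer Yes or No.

No

gcd(308, 3069): 3069 = 9·308 + 297; 308 = 1·297 + 11; 297 = 27·11 + 0 → 11
11 does not divide 125, so a solution does not exist.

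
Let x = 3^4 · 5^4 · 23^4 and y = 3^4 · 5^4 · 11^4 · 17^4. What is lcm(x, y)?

17323785847208300625

max exponent per prime: 3^4 · 5^4 · 11^4 · 17^4 · 23^4 = 17323785847208300625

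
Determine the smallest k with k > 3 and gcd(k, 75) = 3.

6

gcd(k, 75) = 3 forces 3 | k; write k = 3s. Then gcd(3s, 3·25) = 3·gcd(s, 25), so need gcd(s, 25) = 1.
3s > 3 gives s ≥ 2. The least s ≥ 2 coprime to 25 is 2, so k = 3·2 = 6.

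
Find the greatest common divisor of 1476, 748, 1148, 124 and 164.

1476 = 2² · 3² · 41; 748 = 2² · 11 · 17; 1148 = 2² · 7 · 41; 124 = 2² · 31; 164 = 2² · 41
gcd takes min exponent of each prime: 2² = 4

4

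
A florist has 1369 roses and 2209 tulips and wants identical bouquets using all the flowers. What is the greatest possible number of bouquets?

1

1369 = 37²
2209 = 47²
Common: 1 = 1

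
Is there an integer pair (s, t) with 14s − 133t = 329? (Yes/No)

By Bézout, 14s − 133t = 329 has integer solutions iff gcd(14, 133) | 329.
Euclid: 133 = 9·14 + 7; 14 = 2·7 + 0. gcd = 7; 329 mod 7 = 0. Yes.

Yes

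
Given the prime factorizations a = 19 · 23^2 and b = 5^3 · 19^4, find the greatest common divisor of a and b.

19

min exponent per shared prime: 19 = 19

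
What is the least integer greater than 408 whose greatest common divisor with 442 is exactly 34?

476

Multiples of 34 above 408: 34·13, 34·14, … . Need the cofactor coprime to 442/34 = 13.
Checking s = 13, 14, … the first with gcd(s, 13) = 1 is s = 14, giving 476.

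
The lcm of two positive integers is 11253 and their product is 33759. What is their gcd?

3

From gcd × lcm = mn: gcd = 33759 / 11253 = 3.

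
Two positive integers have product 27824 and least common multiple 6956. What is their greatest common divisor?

gcd·lcm = product, so gcd = 27824/6956 = 4.

4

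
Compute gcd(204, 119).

204 = 2² · 3 · 17
119 = 7 · 17
Common: 17 = 17

17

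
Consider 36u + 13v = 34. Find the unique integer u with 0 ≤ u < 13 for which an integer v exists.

6

Euclid: 36 = 2·13 + 10; 13 = 1·10 + 3; 10 = 3·3 + 1; 3 = 3·1 + 0 → gcd = 1; 34 = 1·34.
Back-substitution yields 36·(4) + 13·(-11) = 1, so one solution is u = 4·34 = 136, v = -11·34 = -374.
Solutions in u differ by 13/1 = 13; the one in [0, 13) is 136 mod 13 = 6.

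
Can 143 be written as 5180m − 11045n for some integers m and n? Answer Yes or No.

By Bézout, 5180m − 11045n = 143 has integer solutions iff gcd(5180, 11045) | 143.
Euclid: 11045 = 2·5180 + 685; 5180 = 7·685 + 385; 685 = 1·385 + 300; 385 = 1·300 + 85; 300 = 3·85 + 45; 85 = 1·45 + 40; 45 = 1·40 + 5; 40 = 8·5 + 0. gcd = 5; 143 mod 5 = 3. No.

No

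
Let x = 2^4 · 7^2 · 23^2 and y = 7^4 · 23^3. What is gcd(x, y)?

25921

min exponent per shared prime: 7^2 · 23^2 = 25921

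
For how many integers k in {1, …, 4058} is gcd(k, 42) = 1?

1160

42 = 2·3·7. Inclusion–exclusion on these primes:
4058 − ⌊4058/2⌋ − ⌊4058/3⌋ − ⌊4058/7⌋ + ⌊4058/6⌋ + ⌊4058/14⌋ + ⌊4058/21⌋ − ⌊4058/42⌋ = 1160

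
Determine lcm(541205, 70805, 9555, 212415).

541205 = 5 · 7² · 47²; 70805 = 5 · 7² · 17²; 9555 = 3 · 5 · 7² · 13; 212415 = 3 · 5 · 7² · 17²
lcm takes max exponent of each prime: 3 · 5 · 7² · 13 · 17² · 47² = 6099921555

6099921555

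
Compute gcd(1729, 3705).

247

1729 = 7 · 13 · 19
3705 = 3 · 5 · 13 · 19
Common: 13 · 19 = 247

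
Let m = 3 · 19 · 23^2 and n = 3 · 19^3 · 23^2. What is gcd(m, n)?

min exponent per shared prime: 3 · 19 · 23^2 = 30153

30153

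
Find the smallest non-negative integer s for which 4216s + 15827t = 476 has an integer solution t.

826

gcd(4216, 15827) = 17 (Euclid: 15827 = 3·4216 + 3179; 4216 = 1·3179 + 1037; 3179 = 3·1037 + 68; 1037 = 15·68 + 17; 68 = 4·17 + 0), and 17 | 476.
Extended Euclid: 4216·(229) + 15827·(-61) = 17. Scale by 28: s₀ = 6412.
General solution s = s₀ + 931k; reducing mod 931 gives s = 826 (and t = -220).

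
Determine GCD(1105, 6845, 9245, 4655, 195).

gcd(1105, 6845): 6845 = 6·1105 + 215; 1105 = 5·215 + 30; 215 = 7·30 + 5; 30 = 6·5 + 0 → 5
gcd(5, 9245): 9245 = 1849·5 + 0 → 5
gcd(5, 4655): 4655 = 931·5 + 0 → 5
gcd(5, 195): 195 = 39·5 + 0 → 5

5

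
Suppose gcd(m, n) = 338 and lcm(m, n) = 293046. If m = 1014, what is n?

97682

Using mn = gcd(m,n)·lcm(m,n) = 338·293046 = 99049548, we get n = 99049548/1014 = 97682.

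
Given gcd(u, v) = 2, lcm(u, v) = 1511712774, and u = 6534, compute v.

462722

u·v = gcd·lcm = 2·1511712774 = 3023425548, so v = 3023425548/6534 = 462722.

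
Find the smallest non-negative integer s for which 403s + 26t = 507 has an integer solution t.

1

Reduce mod 26: 403s ≡ 507 (mod 26). With g = gcd(403, 26) = 13 dividing 507, divide through: 31s ≡ 39 (mod 2).
Since gcd(31, 2) = 1, s ≡ 39·(31)⁻¹ ≡ 1 (mod 2). Smallest non-negative: 1.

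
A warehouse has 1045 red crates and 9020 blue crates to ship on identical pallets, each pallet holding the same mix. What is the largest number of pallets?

55

1045 = 5 · 11 · 19
9020 = 2² · 5 · 11 · 41
Common: 5 · 11 = 55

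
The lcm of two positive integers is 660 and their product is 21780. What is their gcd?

From gcd × lcm = ab: gcd = 21780 / 660 = 33.

33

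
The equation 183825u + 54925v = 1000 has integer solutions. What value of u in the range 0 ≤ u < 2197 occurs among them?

gcd(183825, 54925) = 25 (Euclid: 183825 = 3·54925 + 19050; 54925 = 2·19050 + 16825; 19050 = 1·16825 + 2225; 16825 = 7·2225 + 1250; 2225 = 1·1250 + 975; 1250 = 1·975 + 275; 975 = 3·275 + 150; 275 = 1·150 + 125; 150 = 1·125 + 25; 125 = 5·25 + 0), and 25 | 1000.
Extended Euclid: 183825·(395) + 54925·(-1322) = 25. Scale by 40: u₀ = 15800.
General solution u = u₀ + 2197t; reducing mod 2197 gives u = 421 (and v = -1409).

421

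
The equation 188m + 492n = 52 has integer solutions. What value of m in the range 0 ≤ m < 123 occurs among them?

50

gcd(188, 492) = 4 (Euclid: 492 = 2·188 + 116; 188 = 1·116 + 72; 116 = 1·72 + 44; 72 = 1·44 + 28; 44 = 1·28 + 16; 28 = 1·16 + 12; 16 = 1·12 + 4; 12 = 3·4 + 0), and 4 | 52.
Extended Euclid: 188·(-34) + 492·(13) = 4. Scale by 13: m₀ = -442.
General solution m = m₀ + 123t; reducing mod 123 gives m = 50 (and n = -19).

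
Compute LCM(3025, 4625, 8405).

940729625

3025 = 5² · 11²; 4625 = 5³ · 37; 8405 = 5 · 41²
lcm takes max exponent of each prime: 5³ · 11² · 37 · 41² = 940729625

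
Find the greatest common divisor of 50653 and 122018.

Euclid: 122018 = 2·50653 + 20712; 50653 = 2·20712 + 9229; 20712 = 2·9229 + 2254; 9229 = 4·2254 + 213; 2254 = 10·213 + 124; 213 = 1·124 + 89; 124 = 1·89 + 35; 89 = 2·35 + 19; 35 = 1·19 + 16; 19 = 1·16 + 3; 16 = 5·3 + 1; 3 = 3·1 + 0. Last nonzero remainder: 1.

1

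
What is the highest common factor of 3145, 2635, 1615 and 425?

3145 = 5 · 17 · 37; 2635 = 5 · 17 · 31; 1615 = 5 · 17 · 19; 425 = 5² · 17
gcd takes min exponent of each prime: 5 · 17 = 85

85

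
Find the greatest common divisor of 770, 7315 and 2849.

gcd(770, 7315): 7315 = 9·770 + 385; 770 = 2·385 + 0 → 385
gcd(385, 2849): 2849 = 7·385 + 154; 385 = 2·154 + 77; 154 = 2·77 + 0 → 77

77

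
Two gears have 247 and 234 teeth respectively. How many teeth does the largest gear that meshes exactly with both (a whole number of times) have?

Euclid: 247 = 1·234 + 13; 234 = 18·13 + 0. Last nonzero remainder: 13.

13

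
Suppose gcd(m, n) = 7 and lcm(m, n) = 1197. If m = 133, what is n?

m·n = gcd·lcm = 7·1197 = 8379, so n = 8379/133 = 63.

63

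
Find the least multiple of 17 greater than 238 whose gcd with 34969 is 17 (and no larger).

34969 = 17·2057. Any m with gcd(m, 34969) = 17 is a multiple of 17, say 17s, with s coprime to 2057.
Need s > 238/17, so s ≥ 15. First s ≥ 15 with gcd(s, 2057) = 1 is s = 15. Thus m = 17·15 = 255.

255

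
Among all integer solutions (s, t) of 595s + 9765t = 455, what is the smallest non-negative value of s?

50

Reduce mod 9765: 595s ≡ 455 (mod 9765). With g = gcd(595, 9765) = 35 dividing 455, divide through: 17s ≡ 13 (mod 279).
Since gcd(17, 279) = 1, s ≡ 13·(17)⁻¹ ≡ 50 (mod 279). Smallest non-negative: 50.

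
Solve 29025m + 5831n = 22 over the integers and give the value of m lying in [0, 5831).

5472

Reduce mod 5831: 29025m ≡ 22 (mod 5831). With g = gcd(29025, 5831) = 1 dividing 22, divide through: 29025m ≡ 22 (mod 5831).
Since gcd(29025, 5831) = 1, m ≡ 22·(29025)⁻¹ ≡ 5472 (mod 5831). Smallest non-negative: 5472.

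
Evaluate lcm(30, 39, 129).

30 = 2 · 3 · 5; 39 = 3 · 13; 129 = 3 · 43
lcm takes max exponent of each prime: 2 · 3 · 5 · 13 · 43 = 16770

16770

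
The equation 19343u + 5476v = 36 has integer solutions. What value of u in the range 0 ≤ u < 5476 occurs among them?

gcd(19343, 5476) = 1 (Euclid: 19343 = 3·5476 + 2915; 5476 = 1·2915 + 2561; 2915 = 1·2561 + 354; 2561 = 7·354 + 83; 354 = 4·83 + 22; 83 = 3·22 + 17; 22 = 1·17 + 5; 17 = 3·5 + 2; 5 = 2·2 + 1; 2 = 2·1 + 0), and 1 | 36.
Extended Euclid: 19343·(2243) + 5476·(-7923) = 1. Scale by 36: u₀ = 80748.
General solution u = u₀ + 5476t; reducing mod 5476 gives u = 4084 (and v = -14426).

4084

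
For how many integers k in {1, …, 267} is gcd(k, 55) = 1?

194

55 = 5·11. Inclusion–exclusion on these primes:
267 − ⌊267/5⌋ − ⌊267/11⌋ + ⌊267/55⌋ = 194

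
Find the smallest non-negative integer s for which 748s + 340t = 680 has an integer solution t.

0

Reduce mod 340: 748s ≡ 680 (mod 340). With g = gcd(748, 340) = 68 dividing 680, divide through: 11s ≡ 10 (mod 5).
Since gcd(11, 5) = 1, s ≡ 10·(11)⁻¹ ≡ 0 (mod 5). Smallest non-negative: 0.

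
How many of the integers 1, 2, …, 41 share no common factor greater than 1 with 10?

17

Prime factors of 10: 2, 5. Count integers ≤ 41 divisible by none of them.
By inclusion–exclusion: 41 − ⌊41/2⌋ − ⌊41/5⌋ + ⌊41/10⌋ = 17.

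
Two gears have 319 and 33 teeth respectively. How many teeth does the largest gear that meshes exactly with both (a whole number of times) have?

11

Euclid: 319 = 9·33 + 22; 33 = 1·22 + 11; 22 = 2·11 + 0. Last nonzero remainder: 11.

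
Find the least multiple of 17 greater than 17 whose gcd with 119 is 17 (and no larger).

119 = 17·7. Any k with gcd(k, 119) = 17 is a multiple of 17, say 17s, with s coprime to 7.
Need s > 17/17, so s ≥ 2. First s ≥ 2 with gcd(s, 7) = 1 is s = 2. Thus k = 17·2 = 34.

34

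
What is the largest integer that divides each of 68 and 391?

Euclid: 391 = 5·68 + 51; 68 = 1·51 + 17; 51 = 3·17 + 0. Last nonzero remainder: 17.

17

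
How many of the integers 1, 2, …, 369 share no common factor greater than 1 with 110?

134

110 = 2·5·11. Inclusion–exclusion on these primes:
369 − ⌊369/2⌋ − ⌊369/5⌋ − ⌊369/11⌋ + ⌊369/10⌋ + ⌊369/22⌋ + ⌊369/55⌋ − ⌊369/110⌋ = 134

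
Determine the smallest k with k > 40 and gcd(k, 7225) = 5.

gcd(k, 7225) = 5 forces 5 | k; write k = 5s. Then gcd(5s, 5·1445) = 5·gcd(s, 1445), so need gcd(s, 1445) = 1.
5s > 40 gives s ≥ 9. The least s ≥ 9 coprime to 1445 is 9, so k = 5·9 = 45.

45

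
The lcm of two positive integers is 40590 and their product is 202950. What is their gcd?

5

gcd·lcm = product, so gcd = 202950/40590 = 5.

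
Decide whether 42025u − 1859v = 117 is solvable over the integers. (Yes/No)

Yes

gcd(42025, 1859): 42025 = 22·1859 + 1127; 1859 = 1·1127 + 732; 1127 = 1·732 + 395; 732 = 1·395 + 337; 395 = 1·337 + 58; 337 = 5·58 + 47; 58 = 1·47 + 11; 47 = 4·11 + 3; 11 = 3·3 + 2; 3 = 1·2 + 1; 2 = 2·1 + 0 → 1
1 divides 117, so a solution exists.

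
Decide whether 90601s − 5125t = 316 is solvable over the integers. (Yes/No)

By Bézout, 90601s − 5125t = 316 has integer solutions iff gcd(90601, 5125) | 316.
Euclid: 90601 = 17·5125 + 3476; 5125 = 1·3476 + 1649; 3476 = 2·1649 + 178; 1649 = 9·178 + 47; 178 = 3·47 + 37; 47 = 1·37 + 10; 37 = 3·10 + 7; 10 = 1·7 + 3; 7 = 2·3 + 1; 3 = 3·1 + 0. gcd = 1; 316 mod 1 = 0. Yes.

Yes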